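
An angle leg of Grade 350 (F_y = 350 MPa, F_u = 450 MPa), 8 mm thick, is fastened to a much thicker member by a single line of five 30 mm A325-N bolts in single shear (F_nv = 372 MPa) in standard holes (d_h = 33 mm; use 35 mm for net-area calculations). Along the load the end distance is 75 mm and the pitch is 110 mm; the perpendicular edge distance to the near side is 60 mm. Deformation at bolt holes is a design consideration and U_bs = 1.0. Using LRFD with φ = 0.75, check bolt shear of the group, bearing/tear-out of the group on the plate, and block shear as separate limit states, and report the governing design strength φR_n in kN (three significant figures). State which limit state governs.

Bolt shear: A_b = π·30²/4 = 706.9 mm²; R_n = 372 × 706.9 × 5 × 1 / 1000 = 1315 kN → 0.75 × 1315 = 986 kN.
Bearing: edge l_c = 58.5, r_n = 252.7 kN; interior l_c = 77, r_n = 259.2 kN; R_n = 252.7 + 4·259.2 = 1290 kN → 967 kN.
Block shear: A_gv = 4120, A_nv = 2860, A_nt = 340 mm²; R_n = min(0.6F_uA_nv, 0.6F_yA_gv) + U_bs·F_u·A_nt = 925.2 kN → 694 kN.
Block shear governs: 694 kN.

694 kN (block shear governs)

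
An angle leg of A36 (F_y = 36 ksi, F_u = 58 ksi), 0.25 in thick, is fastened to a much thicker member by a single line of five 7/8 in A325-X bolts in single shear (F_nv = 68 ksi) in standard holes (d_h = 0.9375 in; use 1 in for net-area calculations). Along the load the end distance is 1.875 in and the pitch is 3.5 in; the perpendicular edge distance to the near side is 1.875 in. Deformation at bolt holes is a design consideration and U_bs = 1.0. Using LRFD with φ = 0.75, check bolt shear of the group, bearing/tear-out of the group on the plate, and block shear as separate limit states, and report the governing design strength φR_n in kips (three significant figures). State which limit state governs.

Bolt shear: A_b = π·0.875²/4 = 0.6013 in²; R_n = 68 × 0.6013 × 5 × 1 = 204.4 kips → 0.75 × 204.4 = 153 kips.
Bearing: edge l_c = 1.406, r_n = 24.47 kips; interior l_c = 2.562, r_n = 30.45 kips; R_n = 24.47 + 4·30.45 = 146.3 kips → 110 kips.
Block shear: A_gv = 3.969, A_nv = 2.844, A_nt = 0.3438 in²; R_n = min(0.6F_uA_nv, 0.6F_yA_gv) + U_bs·F_u·A_nt = 105.7 kips → 79.2 kips.
Block shear governs: 79.2 kips.

79.2 kips (block shear governs)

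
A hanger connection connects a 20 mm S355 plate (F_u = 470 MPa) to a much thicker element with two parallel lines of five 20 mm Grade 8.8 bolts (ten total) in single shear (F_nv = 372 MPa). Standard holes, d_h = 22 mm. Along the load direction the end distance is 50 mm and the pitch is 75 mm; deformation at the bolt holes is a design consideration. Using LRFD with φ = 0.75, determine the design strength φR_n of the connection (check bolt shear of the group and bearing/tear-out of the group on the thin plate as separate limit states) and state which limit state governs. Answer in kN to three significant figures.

877 kN (bolt shear governs)

Bolt shear: A_b = π·20²/4 = 314.2 mm²; R_n = 372 × 314.2 × 10 × 1 / 1000 = 1169 kN → 0.75 × 1169 = 877 kN.
Bearing (1.2 l_c t F_u ≤ 2.4 d t F_u): upper limit = 2.4·20·20·470 / 1000 = 451.2 kN.
  Edge l_c = 50 − 22/2 = 39 → r_n = 439.9 kN; interior l_c = 75 − 22 = 53 → r_n = 451.2 kN.
  R_n,bearing = 2·439.9 + 8·451.2 = 4489 kN → 0.75 × 4489 = 3370 kN.
Bolt shear governs: 877 kN.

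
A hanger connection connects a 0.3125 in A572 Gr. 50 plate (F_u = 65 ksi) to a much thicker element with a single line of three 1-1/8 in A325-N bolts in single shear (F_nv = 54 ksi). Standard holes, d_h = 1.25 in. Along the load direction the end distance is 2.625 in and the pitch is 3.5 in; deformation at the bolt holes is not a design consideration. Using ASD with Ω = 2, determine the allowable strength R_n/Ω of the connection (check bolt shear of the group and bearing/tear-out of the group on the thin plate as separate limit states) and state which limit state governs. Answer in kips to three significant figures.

Bolt shear: A_b = π·1.125²/4 = 0.994 in²; R_n = 54 × 0.994 × 3 × 1 = 161 kips → 161 / 2 = 80.5 kips.
Bearing (1.5 l_c t F_u ≤ 3.0 d t F_u): upper limit = 3.0·1.125·0.3125·65 = 68.55 kips.
  Edge l_c = 2.625 − 1.25/2 = 2 → r_n = 60.94 kips; interior l_c = 3.5 − 1.25 = 2.25 → r_n = 68.55 kips.
  R_n,bearing = 1·60.94 + 2·68.55 = 198 kips → 198 / 2 = 99 kips.
Bolt shear governs: 80.5 kips.

80.5 kips (bolt shear governs)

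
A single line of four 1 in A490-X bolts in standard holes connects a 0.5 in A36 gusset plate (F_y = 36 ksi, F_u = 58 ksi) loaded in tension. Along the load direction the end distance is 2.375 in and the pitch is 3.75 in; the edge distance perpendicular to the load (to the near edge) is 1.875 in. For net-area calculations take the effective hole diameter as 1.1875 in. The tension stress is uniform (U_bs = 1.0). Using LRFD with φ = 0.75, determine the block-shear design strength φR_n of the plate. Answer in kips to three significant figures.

Shear plane L_v = 2.375 + 3·3.75 = 13.62 in; A_gv = 13.62 × 0.5 = 6.812 in².
A_nv = (13.62 − 3.5·1.1875) × 0.5 = 4.734 in².
A_nt = (1.875 − 0.5·1.1875) × 0.5 = 0.6406 in².
0.6 F_u A_nv = 164.8 kips; 0.6 F_y A_gv = 147.1 kips → shear yielding governs the shear term.
R_n = 147.1 + 1.0 × 58 × 0.6406 = 184.3 kips.
Design strength φR_n = 0.75 × 184.3 = 138 kips.

138 kips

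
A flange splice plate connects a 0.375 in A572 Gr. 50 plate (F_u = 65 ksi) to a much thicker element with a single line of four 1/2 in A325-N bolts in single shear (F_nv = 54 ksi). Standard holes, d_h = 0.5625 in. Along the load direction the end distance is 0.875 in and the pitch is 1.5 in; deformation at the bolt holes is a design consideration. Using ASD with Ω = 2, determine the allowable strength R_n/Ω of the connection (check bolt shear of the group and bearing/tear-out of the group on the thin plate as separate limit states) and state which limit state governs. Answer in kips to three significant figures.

21.2 kips (bolt shear governs)

Bolt shear: A_b = π·0.5²/4 = 0.1963 in²; R_n = 54 × 0.1963 × 4 × 1 = 42.41 kips → 42.41 / 2 = 21.2 kips.
Bearing (1.2 l_c t F_u ≤ 2.4 d t F_u): upper limit = 2.4·0.5·0.375·65 = 29.25 kips.
  Edge l_c = 0.875 − 0.5625/2 = 0.5938 → r_n = 17.37 kips; interior l_c = 1.5 − 0.5625 = 0.9375 → r_n = 27.42 kips.
  R_n,bearing = 1·17.37 + 3·27.42 = 99.63 kips → 99.63 / 2 = 49.8 kips.
Bolt shear governs: 21.2 kips.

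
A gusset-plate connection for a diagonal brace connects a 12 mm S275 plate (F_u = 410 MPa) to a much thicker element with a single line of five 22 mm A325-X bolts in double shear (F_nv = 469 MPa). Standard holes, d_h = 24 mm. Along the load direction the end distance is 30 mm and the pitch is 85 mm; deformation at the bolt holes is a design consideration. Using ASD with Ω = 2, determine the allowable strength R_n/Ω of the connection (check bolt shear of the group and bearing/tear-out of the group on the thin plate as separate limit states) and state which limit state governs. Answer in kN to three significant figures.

573 kN (bearing governs)

Bolt shear: A_b = π·22²/4 = 380.1 mm²; R_n = 469 × 380.1 × 5 × 2 / 1000 = 1783 kN → 1783 / 2 = 891 kN.
Bearing (1.2 l_c t F_u ≤ 2.4 d t F_u): upper limit = 2.4·22·12·410 / 1000 = 259.8 kN.
  Edge l_c = 30 − 24/2 = 18 → r_n = 106.3 kN; interior l_c = 85 − 24 = 61 → r_n = 259.8 kN.
  R_n,bearing = 1·106.3 + 4·259.8 = 1145 kN → 1145 / 2 = 573 kN.
Bearing governs: 573 kN.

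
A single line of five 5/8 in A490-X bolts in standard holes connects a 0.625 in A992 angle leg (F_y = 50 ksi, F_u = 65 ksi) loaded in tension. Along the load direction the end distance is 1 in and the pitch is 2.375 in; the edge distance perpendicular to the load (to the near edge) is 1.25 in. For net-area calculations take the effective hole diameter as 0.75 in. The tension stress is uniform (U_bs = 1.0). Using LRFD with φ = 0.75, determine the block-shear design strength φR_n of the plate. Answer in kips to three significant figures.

Shear plane L_v = 1 + 4·2.375 = 10.5 in; A_gv = 10.5 × 0.625 = 6.562 in².
A_nv = (10.5 − 4.5·0.75) × 0.625 = 4.453 in².
A_nt = (1.25 − 0.5·0.75) × 0.625 = 0.5469 in².
0.6 F_u A_nv = 173.7 kips; 0.6 F_y A_gv = 196.9 kips → shear rupture governs the shear term.
R_n = 173.7 + 1.0 × 65 × 0.5469 = 209.2 kips.
Design strength φR_n = 0.75 × 209.2 = 157 kips.

157 kips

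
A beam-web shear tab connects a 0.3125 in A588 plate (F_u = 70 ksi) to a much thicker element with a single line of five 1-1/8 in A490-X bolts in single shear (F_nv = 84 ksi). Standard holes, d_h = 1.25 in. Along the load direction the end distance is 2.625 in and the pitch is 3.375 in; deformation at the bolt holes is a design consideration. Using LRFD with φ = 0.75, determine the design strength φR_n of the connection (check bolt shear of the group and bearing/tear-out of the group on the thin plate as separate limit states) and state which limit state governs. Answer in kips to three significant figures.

Bolt shear: A_b = π·1.125²/4 = 0.994 in²; R_n = 84 × 0.994 × 5 × 1 = 417.5 kips → 0.75 × 417.5 = 313 kips.
Bearing (1.2 l_c t F_u ≤ 2.4 d t F_u): upper limit = 2.4·1.125·0.3125·70 = 59.06 kips.
  Edge l_c = 2.625 − 1.25/2 = 2 → r_n = 52.5 kips; interior l_c = 3.375 − 1.25 = 2.125 → r_n = 55.78 kips.
  R_n,bearing = 1·52.5 + 4·55.78 = 275.6 kips → 0.75 × 275.6 = 207 kips.
Bearing governs: 207 kips.

207 kips (bearing governs)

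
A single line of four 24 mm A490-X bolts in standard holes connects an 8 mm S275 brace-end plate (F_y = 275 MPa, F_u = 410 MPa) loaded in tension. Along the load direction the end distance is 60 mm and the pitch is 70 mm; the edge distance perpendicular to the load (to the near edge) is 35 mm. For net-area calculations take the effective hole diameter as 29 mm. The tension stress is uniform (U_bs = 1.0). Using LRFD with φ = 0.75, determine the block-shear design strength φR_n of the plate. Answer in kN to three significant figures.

299 kN

Shear plane L_v = 60 + 3·70 = 270 mm; A_gv = 270 × 8 = 2160 mm².
A_nv = (270 − 3.5·29) × 8 = 1348 mm².
A_nt = (35 − 0.5·29) × 8 = 164 mm².
0.6 F_u A_nv = 331.6 kN; 0.6 F_y A_gv = 356.4 kN → shear rupture governs the shear term.
R_n = 331.6 + 1.0 × 410 × 164 / 1000 = 398.8 kN.
Design strength φR_n = 0.75 × 398.8 = 299 kN.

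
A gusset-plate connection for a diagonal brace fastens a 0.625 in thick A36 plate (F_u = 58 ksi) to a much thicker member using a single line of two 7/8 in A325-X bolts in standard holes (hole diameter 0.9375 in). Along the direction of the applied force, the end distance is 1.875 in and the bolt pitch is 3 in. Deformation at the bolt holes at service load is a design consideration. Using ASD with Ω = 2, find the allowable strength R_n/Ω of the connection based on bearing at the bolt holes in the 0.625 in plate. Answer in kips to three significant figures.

68.6 kips

Per bolt r_n = 1.2 l_c t F_u ≤ 2.4 d t F_u; upper limit = 2.4 × 0.875 × 0.625 × 58 = 76.12 kips.
Edge bolt: l_c = 1.875 − 0.9375/2 = 1.406 in → 1.2 × 1.406 × 0.625 × 58 = 61.17 → r_n = 61.17 kips.
Interior bolts: l_c = 3 − 0.9375 = 2.062 in → 1.2 × 2.062 × 0.625 × 58 = 89.72 → r_n = 76.12 kips.
R_n = 1 × 61.17 + 1 × 76.12 = 137.3 kips.
Allowable strength R_n/Ω = 137.3 / 2 = 68.6 kips.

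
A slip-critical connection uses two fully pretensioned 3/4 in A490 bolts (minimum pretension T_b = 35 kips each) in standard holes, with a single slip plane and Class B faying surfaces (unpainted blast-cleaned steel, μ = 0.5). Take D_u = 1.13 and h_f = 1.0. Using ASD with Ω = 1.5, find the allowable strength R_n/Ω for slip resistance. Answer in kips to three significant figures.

R_n = μ · D_u · h_f · T_b · n_s · n_b = 0.5 × 1.13 × 1.0 × 35 × 1 × 2 = 39.55 kips.
Allowable strength R_n/Ω = 39.55 / 1.5 = 26.4 kips.

26.4 kips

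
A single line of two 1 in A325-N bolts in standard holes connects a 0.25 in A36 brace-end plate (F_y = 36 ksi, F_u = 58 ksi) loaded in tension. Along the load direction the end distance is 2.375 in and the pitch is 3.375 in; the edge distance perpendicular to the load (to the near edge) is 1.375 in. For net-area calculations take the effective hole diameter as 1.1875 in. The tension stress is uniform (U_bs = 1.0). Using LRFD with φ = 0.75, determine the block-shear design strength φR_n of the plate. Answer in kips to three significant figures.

Shear plane L_v = 2.375 + 1·3.375 = 5.75 in; A_gv = 5.75 × 0.25 = 1.438 in².
A_nv = (5.75 − 1.5·1.1875) × 0.25 = 0.9922 in².
A_nt = (1.375 − 0.5·1.1875) × 0.25 = 0.1953 in².
0.6 F_u A_nv = 34.53 kips; 0.6 F_y A_gv = 31.05 kips → shear yielding governs the shear term.
R_n = 31.05 + 1.0 × 58 × 0.1953 = 42.38 kips.
Design strength φR_n = 0.75 × 42.38 = 31.8 kips.

31.8 kips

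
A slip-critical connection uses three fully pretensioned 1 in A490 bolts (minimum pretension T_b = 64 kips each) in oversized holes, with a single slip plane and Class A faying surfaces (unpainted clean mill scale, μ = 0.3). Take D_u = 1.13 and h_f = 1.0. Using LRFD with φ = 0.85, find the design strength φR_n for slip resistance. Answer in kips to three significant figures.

55.3 kips

R_n = μ · D_u · h_f · T_b · n_s · n_b = 0.3 × 1.13 × 1.0 × 64 × 1 × 3 = 65.09 kips.
Design strength φR_n = 0.85 × 65.09 = 55.3 kips.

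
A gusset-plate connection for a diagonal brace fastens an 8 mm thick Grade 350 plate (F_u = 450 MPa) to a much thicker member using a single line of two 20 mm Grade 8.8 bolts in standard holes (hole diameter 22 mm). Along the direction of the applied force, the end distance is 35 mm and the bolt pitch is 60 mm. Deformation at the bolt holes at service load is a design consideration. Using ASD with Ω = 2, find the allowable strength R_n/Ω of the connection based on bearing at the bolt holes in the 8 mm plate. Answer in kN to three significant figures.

134 kN

Per bolt r_n = 1.2 l_c t F_u ≤ 2.4 d t F_u; upper limit = 2.4 × 20 × 8 × 450 / 1000 = 172.8 kN.
Edge bolt: l_c = 35 − 22/2 = 24 mm → 1.2 × 24 × 8 × 450 / 1000 = 103.7 → r_n = 103.7 kN.
Interior bolts: l_c = 60 − 22 = 38 mm → 1.2 × 38 × 8 × 450 / 1000 = 164.2 → r_n = 164.2 kN.
R_n = 1 × 103.7 + 1 × 164.2 = 267.8 kN.
Allowable strength R_n/Ω = 267.8 / 2 = 134 kN.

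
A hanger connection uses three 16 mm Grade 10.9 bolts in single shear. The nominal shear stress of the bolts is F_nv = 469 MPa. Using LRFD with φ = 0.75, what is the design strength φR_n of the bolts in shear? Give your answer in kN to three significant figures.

212 kN

A_b = π × 16² / 4 = 201.1 mm².
R_n = F_nv · A_b · n · n_s = 469 × 201.1 × 3 × 1 / 1000 = 282.9 kN.
Design strength φR_n = 0.75 × 282.9 = 212 kN.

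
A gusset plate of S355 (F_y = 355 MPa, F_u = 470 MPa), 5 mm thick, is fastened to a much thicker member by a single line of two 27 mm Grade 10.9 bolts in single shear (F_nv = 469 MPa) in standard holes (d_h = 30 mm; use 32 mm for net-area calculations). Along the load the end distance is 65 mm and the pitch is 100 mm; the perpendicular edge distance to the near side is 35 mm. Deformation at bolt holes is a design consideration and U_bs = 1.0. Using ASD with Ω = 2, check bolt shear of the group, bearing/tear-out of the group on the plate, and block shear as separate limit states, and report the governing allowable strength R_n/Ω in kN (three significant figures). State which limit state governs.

105 kN (block shear governs)

Bolt shear: A_b = π·27²/4 = 572.6 mm²; R_n = 469 × 572.6 × 2 × 1 / 1000 = 537.1 kN → 537.1 / 2 = 269 kN.
Bearing: edge l_c = 50, r_n = 141 kN; interior l_c = 70, r_n = 152.3 kN; R_n = 141 + 1·152.3 = 293.3 kN → 147 kN.
Block shear: A_gv = 825, A_nv = 585, A_nt = 95 mm²; R_n = min(0.6F_uA_nv, 0.6F_yA_gv) + U_bs·F_u·A_nt = 209.6 kN → 105 kN.
Block shear governs: 105 kN.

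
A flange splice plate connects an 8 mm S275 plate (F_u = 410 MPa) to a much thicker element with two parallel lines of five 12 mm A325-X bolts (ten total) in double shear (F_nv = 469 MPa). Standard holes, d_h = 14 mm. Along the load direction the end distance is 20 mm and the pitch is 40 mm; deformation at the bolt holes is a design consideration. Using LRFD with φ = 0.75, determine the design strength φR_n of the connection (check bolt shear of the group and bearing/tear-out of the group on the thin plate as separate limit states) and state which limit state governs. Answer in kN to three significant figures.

644 kN (bearing governs)

Bolt shear: A_b = π·12²/4 = 113.1 mm²; R_n = 469 × 113.1 × 10 × 2 / 1000 = 1061 kN → 0.75 × 1061 = 796 kN.
Bearing (1.2 l_c t F_u ≤ 2.4 d t F_u): upper limit = 2.4·12·8·410 / 1000 = 94.46 kN.
  Edge l_c = 20 − 14/2 = 13 → r_n = 51.17 kN; interior l_c = 40 − 14 = 26 → r_n = 94.46 kN.
  R_n,bearing = 2·51.17 + 8·94.46 = 858 kN → 0.75 × 858 = 644 kN.
Bearing governs: 644 kN.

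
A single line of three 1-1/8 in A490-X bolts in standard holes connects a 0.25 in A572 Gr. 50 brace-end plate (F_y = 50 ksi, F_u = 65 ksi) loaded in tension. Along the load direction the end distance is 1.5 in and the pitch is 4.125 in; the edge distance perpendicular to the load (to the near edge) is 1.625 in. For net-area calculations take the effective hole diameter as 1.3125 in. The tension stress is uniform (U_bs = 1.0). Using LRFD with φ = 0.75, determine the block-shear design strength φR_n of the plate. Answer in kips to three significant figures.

59.1 kips

Shear plane L_v = 1.5 + 2·4.125 = 9.75 in; A_gv = 9.75 × 0.25 = 2.438 in².
A_nv = (9.75 − 2.5·1.3125) × 0.25 = 1.617 in².
A_nt = (1.625 − 0.5·1.3125) × 0.25 = 0.2422 in².
0.6 F_u A_nv = 63.07 kips; 0.6 F_y A_gv = 73.12 kips → shear rupture governs the shear term.
R_n = 63.07 + 1.0 × 65 × 0.2422 = 78.81 kips.
Design strength φR_n = 0.75 × 78.81 = 59.1 kips.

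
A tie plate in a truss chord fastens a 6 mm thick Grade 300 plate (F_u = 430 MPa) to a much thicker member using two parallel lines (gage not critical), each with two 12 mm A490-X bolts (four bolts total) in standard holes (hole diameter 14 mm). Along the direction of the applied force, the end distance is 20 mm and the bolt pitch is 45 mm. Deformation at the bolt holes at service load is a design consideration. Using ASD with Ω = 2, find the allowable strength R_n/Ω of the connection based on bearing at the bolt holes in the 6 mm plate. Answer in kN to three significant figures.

Per bolt r_n = 1.2 l_c t F_u ≤ 2.4 d t F_u; upper limit = 2.4 × 12 × 6 × 430 / 1000 = 74.3 kN.
Edge bolt: l_c = 20 − 14/2 = 13 mm → 1.2 × 13 × 6 × 430 / 1000 = 40.25 → r_n = 40.25 kN.
Interior bolts: l_c = 45 − 14 = 31 mm → 1.2 × 31 × 6 × 430 / 1000 = 95.98 → r_n = 74.3 kN.
R_n = 2 × 40.25 + 2 × 74.3 = 229.1 kN.
Allowable strength R_n/Ω = 229.1 / 2 = 115 kN.

115 kN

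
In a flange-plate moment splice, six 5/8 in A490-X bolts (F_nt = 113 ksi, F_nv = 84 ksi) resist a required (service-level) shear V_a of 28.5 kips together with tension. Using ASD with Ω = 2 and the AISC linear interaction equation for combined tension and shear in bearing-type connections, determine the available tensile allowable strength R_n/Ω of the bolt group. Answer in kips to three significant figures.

A_b = π·0.625²/4 = 0.3068 in²; f_rv = 28.5 / (6 × 0.3068) = 15.48 ksi.
F'_nt = 1.3 F_nt − (Ω F_nt / F_nv) f_rv = 1.3·113 − (2·113/84)·15.48 = 105.2 ksi, capped at F_nt → F'_nt = 105.2 ksi.
R_n = F'_nt · A_b · n = 105.2 × 0.3068 × 6 = 193.7 kips.
Allowable strength R_n/Ω = 193.7 / 2 = 96.9 kips.

96.9 kips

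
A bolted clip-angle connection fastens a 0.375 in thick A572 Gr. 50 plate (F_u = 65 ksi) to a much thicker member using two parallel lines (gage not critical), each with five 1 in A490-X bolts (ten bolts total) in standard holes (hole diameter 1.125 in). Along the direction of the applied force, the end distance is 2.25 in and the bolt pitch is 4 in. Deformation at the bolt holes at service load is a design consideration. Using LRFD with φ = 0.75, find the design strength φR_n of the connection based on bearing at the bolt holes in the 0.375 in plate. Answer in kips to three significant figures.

425 kips

Per bolt r_n = 1.2 l_c t F_u ≤ 2.4 d t F_u; upper limit = 2.4 × 1 × 0.375 × 65 = 58.5 kips.
Edge bolt: l_c = 2.25 − 1.125/2 = 1.688 in → 1.2 × 1.688 × 0.375 × 65 = 49.36 → r_n = 49.36 kips.
Interior bolts: l_c = 4 − 1.125 = 2.875 in → 1.2 × 2.875 × 0.375 × 65 = 84.09 → r_n = 58.5 kips.
R_n = 2 × 49.36 + 8 × 58.5 = 566.7 kips.
Design strength φR_n = 0.75 × 566.7 = 425 kips.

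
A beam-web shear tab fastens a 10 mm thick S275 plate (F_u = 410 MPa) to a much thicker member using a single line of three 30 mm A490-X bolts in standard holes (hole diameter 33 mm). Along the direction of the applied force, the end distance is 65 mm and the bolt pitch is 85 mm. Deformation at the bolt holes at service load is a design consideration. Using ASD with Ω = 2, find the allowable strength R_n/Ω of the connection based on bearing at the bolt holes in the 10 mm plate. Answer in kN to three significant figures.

Per bolt r_n = 1.2 l_c t F_u ≤ 2.4 d t F_u; upper limit = 2.4 × 30 × 10 × 410 / 1000 = 295.2 kN.
Edge bolt: l_c = 65 − 33/2 = 48.5 mm → 1.2 × 48.5 × 10 × 410 / 1000 = 238.6 → r_n = 238.6 kN.
Interior bolts: l_c = 85 − 33 = 52 mm → 1.2 × 52 × 10 × 410 / 1000 = 255.8 → r_n = 255.8 kN.
R_n = 1 × 238.6 + 2 × 255.8 = 750.3 kN.
Allowable strength R_n/Ω = 750.3 / 2 = 375 kN.

375 kN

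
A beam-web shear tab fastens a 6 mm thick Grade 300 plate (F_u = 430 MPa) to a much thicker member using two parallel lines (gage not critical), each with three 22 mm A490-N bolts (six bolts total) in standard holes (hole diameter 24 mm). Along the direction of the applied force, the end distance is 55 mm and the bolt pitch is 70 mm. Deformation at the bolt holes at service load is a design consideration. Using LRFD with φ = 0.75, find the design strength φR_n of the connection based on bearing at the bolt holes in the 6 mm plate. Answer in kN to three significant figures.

Per bolt r_n = 1.2 l_c t F_u ≤ 2.4 d t F_u; upper limit = 2.4 × 22 × 6 × 430 / 1000 = 136.2 kN.
Edge bolt: l_c = 55 − 24/2 = 43 mm → 1.2 × 43 × 6 × 430 / 1000 = 133.1 → r_n = 133.1 kN.
Interior bolts: l_c = 70 − 24 = 46 mm → 1.2 × 46 × 6 × 430 / 1000 = 142.4 → r_n = 136.2 kN.
R_n = 2 × 133.1 + 4 × 136.2 = 811.2 kN.
Design strength φR_n = 0.75 × 811.2 = 608 kN.

608 kN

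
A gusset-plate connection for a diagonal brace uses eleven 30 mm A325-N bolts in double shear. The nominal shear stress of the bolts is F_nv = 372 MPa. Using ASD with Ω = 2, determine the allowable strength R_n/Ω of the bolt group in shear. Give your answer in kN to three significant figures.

A_b = π × 30² / 4 = 706.9 mm².
R_n = F_nv · A_b · n · n_s = 372 × 706.9 × 11 × 2 / 1000 = 5785 kN.
Allowable strength R_n/Ω = 5785 / 2 = 2890 kN.

2890 kN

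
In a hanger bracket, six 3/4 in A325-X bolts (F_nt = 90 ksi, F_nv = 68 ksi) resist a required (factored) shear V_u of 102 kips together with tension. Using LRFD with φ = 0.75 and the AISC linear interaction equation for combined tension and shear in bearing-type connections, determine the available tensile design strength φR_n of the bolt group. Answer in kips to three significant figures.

97.6 kips

A_b = π·0.75²/4 = 0.4418 in²; f_rv = 102 / (6 × 0.4418) = 38.48 ksi.
F'_nt = 1.3 F_nt − (F_nt / φF_nv) f_rv = 1.3·90 − (90/(0.75·68))·38.48 = 49.09 ksi, capped at F_nt → F'_nt = 49.09 ksi.
R_n = F'_nt · A_b · n = 49.09 × 0.4418 × 6 = 130.1 kips.
Design strength φR_n = 0.75 × 130.1 = 97.6 kips.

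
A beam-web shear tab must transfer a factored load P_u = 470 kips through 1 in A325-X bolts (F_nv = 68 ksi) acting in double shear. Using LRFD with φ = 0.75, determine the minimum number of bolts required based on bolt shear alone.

6 bolts

A_b = π·1²/4 = 0.7854 in².
Per-bolt design strength φR_n = 0.75 × 68 × 0.7854 × 2 = 80.11 kips.
n ≥ 470 / 80.11 = 5.867 → use 6 bolts.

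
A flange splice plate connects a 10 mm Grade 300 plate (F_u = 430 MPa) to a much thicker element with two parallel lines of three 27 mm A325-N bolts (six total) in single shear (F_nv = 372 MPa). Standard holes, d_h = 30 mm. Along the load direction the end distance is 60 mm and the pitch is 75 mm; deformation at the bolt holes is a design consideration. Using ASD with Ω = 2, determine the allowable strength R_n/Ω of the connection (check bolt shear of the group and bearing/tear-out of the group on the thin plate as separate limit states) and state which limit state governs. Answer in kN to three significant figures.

639 kN (bolt shear governs)

Bolt shear: A_b = π·27²/4 = 572.6 mm²; R_n = 372 × 572.6 × 6 × 1 / 1000 = 1278 kN → 1278 / 2 = 639 kN.
Bearing (1.2 l_c t F_u ≤ 2.4 d t F_u): upper limit = 2.4·27·10·430 / 1000 = 278.6 kN.
  Edge l_c = 60 − 30/2 = 45 → r_n = 232.2 kN; interior l_c = 75 − 30 = 45 → r_n = 232.2 kN.
  R_n,bearing = 2·232.2 + 4·232.2 = 1393 kN → 1393 / 2 = 697 kN.
Bolt shear governs: 639 kN.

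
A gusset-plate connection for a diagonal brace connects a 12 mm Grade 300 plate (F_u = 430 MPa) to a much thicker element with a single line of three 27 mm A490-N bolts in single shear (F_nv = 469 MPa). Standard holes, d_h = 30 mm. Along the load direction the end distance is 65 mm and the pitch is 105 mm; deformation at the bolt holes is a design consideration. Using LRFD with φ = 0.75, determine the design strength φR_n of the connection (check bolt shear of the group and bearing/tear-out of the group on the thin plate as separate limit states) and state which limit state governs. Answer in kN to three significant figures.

604 kN (bolt shear governs)

Bolt shear: A_b = π·27²/4 = 572.6 mm²; R_n = 469 × 572.6 × 3 × 1 / 1000 = 805.6 kN → 0.75 × 805.6 = 604 kN.
Bearing (1.2 l_c t F_u ≤ 2.4 d t F_u): upper limit = 2.4·27·12·430 / 1000 = 334.4 kN.
  Edge l_c = 65 − 30/2 = 50 → r_n = 309.6 kN; interior l_c = 105 − 30 = 75 → r_n = 334.4 kN.
  R_n,bearing = 1·309.6 + 2·334.4 = 978.3 kN → 0.75 × 978.3 = 734 kN.
Bolt shear governs: 604 kN.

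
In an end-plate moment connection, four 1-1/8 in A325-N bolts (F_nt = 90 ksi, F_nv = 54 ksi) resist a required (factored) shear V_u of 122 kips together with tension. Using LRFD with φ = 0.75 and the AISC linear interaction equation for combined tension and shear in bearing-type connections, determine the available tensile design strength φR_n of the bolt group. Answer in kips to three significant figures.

A_b = π·1.125²/4 = 0.994 in²; f_rv = 122 / (4 × 0.994) = 30.68 ksi.
F'_nt = 1.3 F_nt − (F_nt / φF_nv) f_rv = 1.3·90 − (90/(0.75·54))·30.68 = 48.81 ksi, capped at F_nt → F'_nt = 48.81 ksi.
R_n = F'_nt · A_b · n = 48.81 × 0.994 × 4 = 194.1 kips.
Design strength φR_n = 0.75 × 194.1 = 146 kips.

146 kips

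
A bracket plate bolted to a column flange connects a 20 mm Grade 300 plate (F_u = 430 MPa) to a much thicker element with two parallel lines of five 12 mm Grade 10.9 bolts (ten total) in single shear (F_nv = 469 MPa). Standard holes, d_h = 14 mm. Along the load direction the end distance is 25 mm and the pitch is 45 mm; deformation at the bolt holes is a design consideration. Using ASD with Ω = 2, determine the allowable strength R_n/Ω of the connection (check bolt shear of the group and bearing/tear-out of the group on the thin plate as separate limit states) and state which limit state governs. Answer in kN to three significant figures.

265 kN (bolt shear governs)

Bolt shear: A_b = π·12²/4 = 113.1 mm²; R_n = 469 × 113.1 × 10 × 1 / 1000 = 530.4 kN → 530.4 / 2 = 265 kN.
Bearing (1.2 l_c t F_u ≤ 2.4 d t F_u): upper limit = 2.4·12·20·430 / 1000 = 247.7 kN.
  Edge l_c = 25 − 14/2 = 18 → r_n = 185.8 kN; interior l_c = 45 − 14 = 31 → r_n = 247.7 kN.
  R_n,bearing = 2·185.8 + 8·247.7 = 2353 kN → 2353 / 2 = 1180 kN.
Bolt shear governs: 265 kN.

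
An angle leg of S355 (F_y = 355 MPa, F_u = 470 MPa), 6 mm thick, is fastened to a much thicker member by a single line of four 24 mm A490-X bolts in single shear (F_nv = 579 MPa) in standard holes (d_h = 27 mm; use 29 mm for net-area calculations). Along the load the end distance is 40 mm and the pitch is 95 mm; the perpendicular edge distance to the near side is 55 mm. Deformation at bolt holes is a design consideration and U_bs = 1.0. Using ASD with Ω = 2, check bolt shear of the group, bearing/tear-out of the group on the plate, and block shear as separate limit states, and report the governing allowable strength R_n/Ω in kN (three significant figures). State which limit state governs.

246 kN (block shear governs)

Bolt shear: A_b = π·24²/4 = 452.4 mm²; R_n = 579 × 452.4 × 4 × 1 / 1000 = 1048 kN → 1048 / 2 = 524 kN.
Bearing: edge l_c = 26.5, r_n = 89.68 kN; interior l_c = 68, r_n = 162.4 kN; R_n = 89.68 + 3·162.4 = 577 kN → 288 kN.
Block shear: A_gv = 1950, A_nv = 1341, A_nt = 243 mm²; R_n = min(0.6F_uA_nv, 0.6F_yA_gv) + U_bs·F_u·A_nt = 492.4 kN → 246 kN.
Block shear governs: 246 kN.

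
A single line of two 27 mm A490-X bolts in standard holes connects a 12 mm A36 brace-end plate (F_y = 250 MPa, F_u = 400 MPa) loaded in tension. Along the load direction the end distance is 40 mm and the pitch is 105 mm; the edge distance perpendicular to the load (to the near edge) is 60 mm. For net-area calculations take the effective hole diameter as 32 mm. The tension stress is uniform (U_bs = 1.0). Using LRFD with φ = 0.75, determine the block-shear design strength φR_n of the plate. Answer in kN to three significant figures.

354 kN

Shear plane L_v = 40 + 1·105 = 145 mm; A_gv = 145 × 12 = 1740 mm².
A_nv = (145 − 1.5·32) × 12 = 1164 mm².
A_nt = (60 − 0.5·32) × 12 = 528 mm².
0.6 F_u A_nv = 279.4 kN; 0.6 F_y A_gv = 261 kN → shear yielding governs the shear term.
R_n = 261 + 1.0 × 400 × 528 / 1000 = 472.2 kN.
Design strength φR_n = 0.75 × 472.2 = 354 kN.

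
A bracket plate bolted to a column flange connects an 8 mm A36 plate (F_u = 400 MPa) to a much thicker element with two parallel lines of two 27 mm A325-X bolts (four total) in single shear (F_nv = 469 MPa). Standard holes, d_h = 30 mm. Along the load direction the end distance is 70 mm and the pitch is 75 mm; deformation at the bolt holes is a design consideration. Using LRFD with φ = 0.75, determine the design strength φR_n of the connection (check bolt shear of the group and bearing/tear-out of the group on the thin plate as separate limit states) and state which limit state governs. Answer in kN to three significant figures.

570 kN (bearing governs)

Bolt shear: A_b = π·27²/4 = 572.6 mm²; R_n = 469 × 572.6 × 4 × 1 / 1000 = 1074 kN → 0.75 × 1074 = 806 kN.
Bearing (1.2 l_c t F_u ≤ 2.4 d t F_u): upper limit = 2.4·27·8·400 / 1000 = 207.4 kN.
  Edge l_c = 70 − 30/2 = 55 → r_n = 207.4 kN; interior l_c = 75 − 30 = 45 → r_n = 172.8 kN.
  R_n,bearing = 2·207.4 + 2·172.8 = 760.3 kN → 0.75 × 760.3 = 570 kN.
Bearing governs: 570 kN.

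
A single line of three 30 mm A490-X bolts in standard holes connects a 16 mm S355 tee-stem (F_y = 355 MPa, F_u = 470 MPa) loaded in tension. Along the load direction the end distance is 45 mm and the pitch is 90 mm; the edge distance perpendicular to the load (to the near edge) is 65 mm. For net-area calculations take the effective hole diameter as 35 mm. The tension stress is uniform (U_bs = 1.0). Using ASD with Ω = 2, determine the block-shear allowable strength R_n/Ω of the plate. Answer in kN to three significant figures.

Shear plane L_v = 45 + 2·90 = 225 mm; A_gv = 225 × 16 = 3600 mm².
A_nv = (225 − 2.5·35) × 16 = 2200 mm².
A_nt = (65 − 0.5·35) × 16 = 760 mm².
0.6 F_u A_nv = 620.4 kN; 0.6 F_y A_gv = 766.8 kN → shear rupture governs the shear term.
R_n = 620.4 + 1.0 × 470 × 760 / 1000 = 977.6 kN.
Allowable strength R_n/Ω = 977.6 / 2 = 489 kN.

489 kN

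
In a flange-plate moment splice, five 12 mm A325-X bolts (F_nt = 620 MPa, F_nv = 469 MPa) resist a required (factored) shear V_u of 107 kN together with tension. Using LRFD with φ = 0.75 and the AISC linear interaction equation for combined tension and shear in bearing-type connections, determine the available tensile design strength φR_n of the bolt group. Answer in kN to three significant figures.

200 kN

A_b = π·12²/4 = 113.1 mm²; f_rv = 107 × 1000 / (5 × 113.1) = 189.2 MPa.
F'_nt = 1.3 F_nt − (F_nt / φF_nv) f_rv = 1.3·620 − (620/(0.75·469))·189.2 = 472.5 MPa, capped at F_nt → F'_nt = 472.5 MPa.
R_n = F'_nt · A_b · n = 472.5 × 113.1 × 5 / 1000 = 267.2 kN.
Design strength φR_n = 0.75 × 267.2 = 200 kN.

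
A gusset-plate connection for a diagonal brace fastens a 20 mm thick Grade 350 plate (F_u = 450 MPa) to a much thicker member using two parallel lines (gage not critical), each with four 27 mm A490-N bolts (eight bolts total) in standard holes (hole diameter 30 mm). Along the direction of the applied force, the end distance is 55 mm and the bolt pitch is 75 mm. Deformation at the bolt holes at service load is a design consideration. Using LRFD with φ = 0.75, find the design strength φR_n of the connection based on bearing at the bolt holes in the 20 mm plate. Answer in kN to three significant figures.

2840 kN

Per bolt r_n = 1.2 l_c t F_u ≤ 2.4 d t F_u; upper limit = 2.4 × 27 × 20 × 450 / 1000 = 583.2 kN.
Edge bolt: l_c = 55 − 30/2 = 40 mm → 1.2 × 40 × 20 × 450 / 1000 = 432 → r_n = 432 kN.
Interior bolts: l_c = 75 − 30 = 45 mm → 1.2 × 45 × 20 × 450 / 1000 = 486 → r_n = 486 kN.
R_n = 2 × 432 + 6 × 486 = 3780 kN.
Design strength φR_n = 0.75 × 3780 = 2840 kN.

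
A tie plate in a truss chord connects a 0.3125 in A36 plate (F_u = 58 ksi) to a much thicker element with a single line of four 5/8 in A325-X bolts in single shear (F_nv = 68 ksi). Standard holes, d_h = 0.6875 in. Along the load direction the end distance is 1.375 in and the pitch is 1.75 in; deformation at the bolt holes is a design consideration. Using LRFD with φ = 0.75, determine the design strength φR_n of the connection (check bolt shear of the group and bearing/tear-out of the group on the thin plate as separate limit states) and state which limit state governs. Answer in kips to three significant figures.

62.6 kips (bolt shear governs)

Bolt shear: A_b = π·0.625²/4 = 0.3068 in²; R_n = 68 × 0.3068 × 4 × 1 = 83.45 kips → 0.75 × 83.45 = 62.6 kips.
Bearing (1.2 l_c t F_u ≤ 2.4 d t F_u): upper limit = 2.4·0.625·0.3125·58 = 27.19 kips.
  Edge l_c = 1.375 − 0.6875/2 = 1.031 → r_n = 22.43 kips; interior l_c = 1.75 − 0.6875 = 1.062 → r_n = 23.11 kips.
  R_n,bearing = 1·22.43 + 3·23.11 = 91.76 kips → 0.75 × 91.76 = 68.8 kips.
Bolt shear governs: 62.6 kips.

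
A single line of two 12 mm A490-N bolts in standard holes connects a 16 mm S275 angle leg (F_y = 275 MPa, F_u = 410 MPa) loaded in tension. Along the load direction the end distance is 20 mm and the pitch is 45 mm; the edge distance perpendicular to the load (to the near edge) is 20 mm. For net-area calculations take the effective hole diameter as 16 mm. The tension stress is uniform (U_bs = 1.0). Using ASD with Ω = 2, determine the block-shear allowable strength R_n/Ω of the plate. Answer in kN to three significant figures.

120 kN

Shear plane L_v = 20 + 1·45 = 65 mm; A_gv = 65 × 16 = 1040 mm².
A_nv = (65 − 1.5·16) × 16 = 656 mm².
A_nt = (20 − 0.5·16) × 16 = 192 mm².
0.6 F_u A_nv = 161.4 kN; 0.6 F_y A_gv = 171.6 kN → shear rupture governs the shear term.
R_n = 161.4 + 1.0 × 410 × 192 / 1000 = 240.1 kN.
Allowable strength R_n/Ω = 240.1 / 2 = 120 kN.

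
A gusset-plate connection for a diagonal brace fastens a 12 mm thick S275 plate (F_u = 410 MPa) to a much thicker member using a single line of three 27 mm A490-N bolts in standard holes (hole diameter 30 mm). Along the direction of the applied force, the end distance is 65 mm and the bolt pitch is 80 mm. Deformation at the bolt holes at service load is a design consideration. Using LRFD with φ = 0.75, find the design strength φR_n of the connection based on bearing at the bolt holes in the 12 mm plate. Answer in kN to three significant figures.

664 kN

Per bolt r_n = 1.2 l_c t F_u ≤ 2.4 d t F_u; upper limit = 2.4 × 27 × 12 × 410 / 1000 = 318.8 kN.
Edge bolt: l_c = 65 − 30/2 = 50 mm → 1.2 × 50 × 12 × 410 / 1000 = 295.2 → r_n = 295.2 kN.
Interior bolts: l_c = 80 − 30 = 50 mm → 1.2 × 50 × 12 × 410 / 1000 = 295.2 → r_n = 295.2 kN.
R_n = 1 × 295.2 + 2 × 295.2 = 885.6 kN.
Design strength φR_n = 0.75 × 885.6 = 664 kN.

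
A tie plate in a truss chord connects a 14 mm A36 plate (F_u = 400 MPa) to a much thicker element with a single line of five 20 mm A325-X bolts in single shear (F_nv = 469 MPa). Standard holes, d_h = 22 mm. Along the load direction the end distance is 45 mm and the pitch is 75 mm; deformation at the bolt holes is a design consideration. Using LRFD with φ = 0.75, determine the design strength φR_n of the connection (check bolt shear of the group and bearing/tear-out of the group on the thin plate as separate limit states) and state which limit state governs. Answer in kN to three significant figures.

Bolt shear: A_b = π·20²/4 = 314.2 mm²; R_n = 469 × 314.2 × 5 × 1 / 1000 = 736.7 kN → 0.75 × 736.7 = 553 kN.
Bearing (1.2 l_c t F_u ≤ 2.4 d t F_u): upper limit = 2.4·20·14·400 / 1000 = 268.8 kN.
  Edge l_c = 45 − 22/2 = 34 → r_n = 228.5 kN; interior l_c = 75 − 22 = 53 → r_n = 268.8 kN.
  R_n,bearing = 1·228.5 + 4·268.8 = 1304 kN → 0.75 × 1304 = 978 kN.
Bolt shear governs: 553 kN.

553 kN (bolt shear governs)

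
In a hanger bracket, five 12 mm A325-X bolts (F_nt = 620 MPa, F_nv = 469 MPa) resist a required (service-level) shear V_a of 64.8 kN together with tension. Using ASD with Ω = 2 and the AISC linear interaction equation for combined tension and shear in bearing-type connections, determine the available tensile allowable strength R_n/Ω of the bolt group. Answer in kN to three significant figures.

142 kN

A_b = π·12²/4 = 113.1 mm²; f_rv = 64.8 × 1000 / (5 × 113.1) = 114.6 MPa.
F'_nt = 1.3 F_nt − (Ω F_nt / F_nv) f_rv = 1.3·620 − (2·620/469)·114.6 = 503 MPa, capped at F_nt → F'_nt = 503 MPa.
R_n = F'_nt · A_b · n = 503 × 113.1 × 5 / 1000 = 284.5 kN.
Allowable strength R_n/Ω = 284.5 / 2 = 142 kN.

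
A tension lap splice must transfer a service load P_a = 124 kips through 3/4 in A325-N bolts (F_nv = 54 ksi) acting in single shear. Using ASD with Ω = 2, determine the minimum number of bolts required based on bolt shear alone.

A_b = π·0.75²/4 = 0.4418 in².
Per-bolt allowable strength R_n/Ω = 54 × 0.4418 × 1 / 2 = 11.93 kips.
n ≥ 124 / 11.93 = 10.4 → use 11 bolts.

11 bolts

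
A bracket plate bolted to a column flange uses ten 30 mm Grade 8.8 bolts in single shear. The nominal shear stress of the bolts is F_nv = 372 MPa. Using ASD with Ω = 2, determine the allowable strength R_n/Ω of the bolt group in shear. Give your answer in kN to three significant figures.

1310 kN

A_b = π × 30² / 4 = 706.9 mm².
R_n = F_nv · A_b · n · n_s = 372 × 706.9 × 10 × 1 / 1000 = 2630 kN.
Allowable strength R_n/Ω = 2630 / 2 = 1310 kN.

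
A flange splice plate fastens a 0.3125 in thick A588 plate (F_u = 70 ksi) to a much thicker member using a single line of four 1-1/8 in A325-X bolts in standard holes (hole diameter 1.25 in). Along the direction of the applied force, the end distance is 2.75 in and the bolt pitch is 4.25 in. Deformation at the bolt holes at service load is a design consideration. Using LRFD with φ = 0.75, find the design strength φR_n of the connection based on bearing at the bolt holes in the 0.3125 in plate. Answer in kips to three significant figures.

Per bolt r_n = 1.2 l_c t F_u ≤ 2.4 d t F_u; upper limit = 2.4 × 1.125 × 0.3125 × 70 = 59.06 kips.
Edge bolt: l_c = 2.75 − 1.25/2 = 2.125 in → 1.2 × 2.125 × 0.3125 × 70 = 55.78 → r_n = 55.78 kips.
Interior bolts: l_c = 4.25 − 1.25 = 3 in → 1.2 × 3 × 0.3125 × 70 = 78.75 → r_n = 59.06 kips.
R_n = 1 × 55.78 + 3 × 59.06 = 233 kips.
Design strength φR_n = 0.75 × 233 = 175 kips.

175 kips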